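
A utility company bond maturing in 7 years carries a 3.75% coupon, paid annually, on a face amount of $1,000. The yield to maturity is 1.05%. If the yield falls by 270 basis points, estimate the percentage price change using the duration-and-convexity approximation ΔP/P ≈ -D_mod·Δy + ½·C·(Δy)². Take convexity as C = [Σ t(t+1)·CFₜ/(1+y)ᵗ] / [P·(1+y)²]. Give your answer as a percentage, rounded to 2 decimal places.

+18.72%

With y = 0.0105:
  t   CF        PV=CF/(1+0.0105)^t    t·PV        t(t+1)·PV
  1        37.50        37.1103        37.1103          74.2207
  2        37.50        36.7247        73.4495         220.3484
  3        37.50        36.3431       109.0294         436.1175
  4        37.50        35.9655       143.8620         719.3098
  5        37.50        35.5918       177.9589       1,067.7533
  6        37.50        35.2219       211.3317       1,479.3218
  7     1,037.50       964.3482     6,750.4375      54,003.5000
  Σ                  1,181.3056     7,503.1792      58,000.5715
P = 1,181.3056; D_Mac = 6.35160 yrs; D_mod = 6.28560 yrs; C = 48.08364.
Duration effect: -6.28560 × (-0.027) = +0.169711
Convexity effect: 0.5 × 48.08364 × (-0.027)² = +0.0175265
ΔP/P ≈ +0.169711 + 0.0175265 = +0.187238 = +18.7238%.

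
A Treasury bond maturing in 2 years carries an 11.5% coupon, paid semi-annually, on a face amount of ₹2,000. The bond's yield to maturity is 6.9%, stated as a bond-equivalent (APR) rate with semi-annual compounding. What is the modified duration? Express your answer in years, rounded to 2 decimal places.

Periodic yield y = 0.0345. First find Macaulay duration:
  t   CF        PV=CF/(1+0.0345)^t    t·PV
  1       115.00       111.1648       111.1648
  2       115.00       107.4575       214.9151
  3       115.00       103.8739       311.6216
  4     2,115.00     1,846.6662     7,386.6647
  Σ                  2,169.1624     8,024.3662
P = 2,169.1624; Macaulay duration = 8,024.3662 / 2,169.1624 = 3.69929 half-year periods = 1.84965 years.
Modified duration = D_Mac / (1 + y) = 1.84965 / 1.0345 = 1.78796 years.

1.79 years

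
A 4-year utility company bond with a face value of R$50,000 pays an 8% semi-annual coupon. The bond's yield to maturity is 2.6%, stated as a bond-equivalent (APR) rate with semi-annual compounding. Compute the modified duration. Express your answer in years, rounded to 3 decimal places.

3.507 years

Periodic yield y = 0.013. First find Macaulay duration:
  t   CF        PV=CF/(1+0.013)^t    t·PV
  1     2,000.00     1,974.3337     1,974.3337
  2     2,000.00     1,948.9967     3,897.9934
  3     2,000.00     1,923.9849     5,771.9547
  4     2,000.00     1,899.2941     7,597.1763
  5     2,000.00     1,874.9201     9,374.6006
  6     2,000.00     1,850.8590    11,105.1537
  7     2,000.00     1,827.1066    12,789.7460
  8    52,000.00    46,895.1340   375,161.0716
  Σ                 60,194.6289   427,672.0300
P = 60,194.6289; Macaulay duration = 427,672.0300 / 60,194.6289 = 7.10482 half-year periods = 3.55241 years.
Modified duration = D_Mac / (1 + y) = 3.55241 / 1.013 = 3.50682 years.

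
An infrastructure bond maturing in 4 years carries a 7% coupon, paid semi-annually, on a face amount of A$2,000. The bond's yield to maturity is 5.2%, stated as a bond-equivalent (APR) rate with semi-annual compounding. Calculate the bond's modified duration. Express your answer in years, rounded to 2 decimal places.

3.48 years

Periodic yield y = 0.026. First find Macaulay duration:
  t   CF        PV=CF/(1+0.026)^t    t·PV
  1        70.00        68.2261        68.2261
  2        70.00        66.4972       132.9944
  3        70.00        64.8121       194.4362
  4        70.00        63.1697       252.6787
  5        70.00        61.5689       307.8444
  6        70.00        60.0087       360.0519
  7        70.00        58.4880       409.4158
  8     2,070.00     1,685.7434    13,485.9469
  Σ                  2,128.5139    15,211.5944
P = 2,128.5139; Macaulay duration = 15,211.5944 / 2,128.5139 = 7.14658 half-year periods = 3.57329 years.
Modified duration = D_Mac / (1 + y) = 3.57329 / 1.026 = 3.48274 years.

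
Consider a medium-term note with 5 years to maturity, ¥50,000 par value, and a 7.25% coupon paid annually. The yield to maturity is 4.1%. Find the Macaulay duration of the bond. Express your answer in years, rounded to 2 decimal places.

Periodic yield y = 0.041. Discount each cash flow and weight by its year:
  t   CF        PV=CF/(1+0.041)^t    t·PV
  1     3,625.00     3,482.2286     3,482.2286
  2     3,625.00     3,345.0803     6,690.1607
  3     3,625.00     3,213.3337     9,640.0010
  4     3,625.00     3,086.7758    12,347.1034
  5    53,625.00    43,864.5479   219,322.7395
  Σ                 56,991.9664   251,482.2332
Price P = Σ PV = 56,991.9664.
Macaulay duration = Σ(t·PV) / P = 251,482.2332 / 56,991.9664 = 4.41259 years.

4.41 years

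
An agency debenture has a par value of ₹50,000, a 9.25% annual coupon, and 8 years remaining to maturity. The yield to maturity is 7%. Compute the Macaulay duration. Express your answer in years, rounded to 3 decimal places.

6.124 years

Periodic yield y = 0.07. Discount each cash flow and weight by its year:
  t   CF        PV=CF/(1+0.07)^t    t·PV
  1     4,625.00     4,322.4299     4,322.4299
  2     4,625.00     4,039.6541     8,079.3082
  3     4,625.00     3,775.3777    11,326.1330
  4     4,625.00     3,528.3904    14,113.5614
  5     4,625.00     3,297.5611    16,487.8054
  6     4,625.00     3,081.8328    18,490.9967
  7     4,625.00     2,880.2176    20,161.5229
  8    54,625.00    31,792.2473   254,337.9787
  Σ                 56,717.7108   347,319.7363
Price P = Σ PV = 56,717.7108.
Macaulay duration = Σ(t·PV) / P = 347,319.7363 / 56,717.7108 = 6.12366 years.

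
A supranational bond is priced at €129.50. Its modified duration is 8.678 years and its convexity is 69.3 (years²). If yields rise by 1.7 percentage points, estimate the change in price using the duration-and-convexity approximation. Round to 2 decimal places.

Duration effect: -D_mod·Δy = -8.678 × (+0.017) = -0.147526
Convexity effect: ½·C·(Δy)² = 0.5 × 69.3 × (0.017)² = +0.01001385
ΔP/P ≈ -0.147526 + 0.01001385 = -0.13751215
ΔP ≈ 129.50 × (-0.13751215) = -17.807823425.

-€17.81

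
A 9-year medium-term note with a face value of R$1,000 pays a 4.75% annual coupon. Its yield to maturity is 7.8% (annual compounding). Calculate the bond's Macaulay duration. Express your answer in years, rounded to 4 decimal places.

Periodic yield y = 0.078. Discount each cash flow and weight by its year:
  t   CF        PV=CF/(1+0.078)^t    t·PV
  1        47.50        44.0631        44.0631
  2        47.50        40.8748        81.7497
  3        47.50        37.9173       113.7519
  4        47.50        35.1737       140.6950
  5        47.50        32.6287       163.1435
  6        47.50        30.2678       181.6069
  7        47.50        28.0777       196.5442
  8        47.50        26.0461       208.3692
  9     1,047.50       532.8257     4,795.4315
  Σ                    807.8751     5,925.3550
Price P = Σ PV = 807.8751.
Macaulay duration = Σ(t·PV) / P = 5,925.3550 / 807.8751 = 7.33449 years.

7.3345 years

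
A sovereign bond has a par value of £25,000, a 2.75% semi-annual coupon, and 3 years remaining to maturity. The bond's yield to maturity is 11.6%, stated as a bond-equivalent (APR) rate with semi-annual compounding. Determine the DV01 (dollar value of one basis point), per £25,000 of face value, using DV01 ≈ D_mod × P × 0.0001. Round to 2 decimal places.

£5.32

Periodic yield y = 0.058.
  t   CF        PV=CF/(1+0.058)^t    t·PV
  1       343.75       324.9055       324.9055
  2       343.75       307.0940       614.1881
  3       343.75       290.2590       870.7770
  4       343.75       274.3469     1,097.3875
  5       343.75       259.3071     1,296.5354
  6    25,343.75    18,069.9466   108,419.6797
  Σ                 19,525.8591   112,623.4732
P = 19,525.8591; D_Mac = 5.76791 half-year periods = 2.88396 yrs; D_mod = 2.72586 yrs.
DV01 ≈ 2.72586 × 19,525.8591 × 0.0001 = 5.322470.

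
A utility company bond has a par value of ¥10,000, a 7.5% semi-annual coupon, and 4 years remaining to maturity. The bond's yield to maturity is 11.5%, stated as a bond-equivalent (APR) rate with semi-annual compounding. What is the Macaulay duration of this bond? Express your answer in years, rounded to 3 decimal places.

3.490 years

Periodic yield y = 0.0575. Discount each cash flow and weight by its period:
  t   CF        PV=CF/(1+0.0575)^t    t·PV
  1       375.00       354.6099       354.6099
  2       375.00       335.3285       670.6571
  3       375.00       317.0955       951.2866
  4       375.00       299.8539     1,199.4158
  5       375.00       283.5498     1,417.7491
  6       375.00       268.1322     1,608.7933
  7       375.00       253.5529     1,774.8705
  8    10,375.00     6,633.5361    53,068.2888
  Σ                  8,745.6590    61,045.6712
Price P = Σ PV = 8,745.6590.
Macaulay duration = Σ(t·PV) / P = 61,045.6712 / 8,745.6590 = 6.98011 half-year periods.
In years: 6.98011 / 2 = 3.49006 years.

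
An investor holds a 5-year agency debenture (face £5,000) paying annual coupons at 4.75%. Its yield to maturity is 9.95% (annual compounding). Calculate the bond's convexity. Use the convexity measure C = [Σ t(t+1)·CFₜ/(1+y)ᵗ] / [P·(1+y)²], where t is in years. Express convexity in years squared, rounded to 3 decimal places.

With y = 0.0995:
  t   CF        PV=CF/(1+0.0995)^t    t·PV        t(t+1)·PV
  1       237.50       216.0073       216.0073         432.0146
  2       237.50       196.4596       392.9191       1,178.7573
  3       237.50       178.6808       536.0424       2,144.1697
  4       237.50       162.5110       650.0439       3,250.2194
  5     5,237.50     3,259.4766    16,297.3830      97,784.2980
  Σ                  4,013.1352    18,092.3957     104,789.4589
P = 4,013.1352.
Convexity = Σ t(t+1)·PV / [P·(1+y)²] = 104,789.4589 / (4,013.1352 × 1.208900) = 21.59948.

21.599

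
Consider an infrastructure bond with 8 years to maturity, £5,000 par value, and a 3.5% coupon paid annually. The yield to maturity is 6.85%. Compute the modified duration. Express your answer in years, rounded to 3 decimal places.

6.540 years

Periodic yield y = 0.0685. First find Macaulay duration:
  t   CF        PV=CF/(1+0.0685)^t    t·PV
  1       175.00       163.7810       163.7810
  2       175.00       153.2812       306.5625
  3       175.00       143.4546       430.3638
  4       175.00       134.2579       537.0317
  5       175.00       125.6508       628.2542
  6       175.00       117.5956       705.5733
  7       175.00       110.0567       770.3967
  8     5,175.00     3,045.8895    24,367.1159
  Σ                  3,993.9673    27,909.0791
P = 3,993.9673; Macaulay duration = 27,909.0791 / 3,993.9673 = 6.98781 years.
Modified duration = D_Mac / (1 + y) = 6.98781 / 1.0685 = 6.53983 years.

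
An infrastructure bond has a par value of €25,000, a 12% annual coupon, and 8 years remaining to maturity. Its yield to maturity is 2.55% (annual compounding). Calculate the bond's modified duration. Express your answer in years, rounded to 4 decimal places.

5.9868 years

Periodic yield y = 0.0255. First find Macaulay duration:
  t   CF        PV=CF/(1+0.0255)^t    t·PV
  1     3,000.00     2,925.4022     2,925.4022
  2     3,000.00     2,852.6594     5,705.3189
  3     3,000.00     2,781.7254     8,345.1763
  4     3,000.00     2,712.5553    10,850.2211
  5     3,000.00     2,645.1051    13,225.5254
  6     3,000.00     2,579.3321    15,475.9927
  7     3,000.00     2,515.1947    17,606.3626
  8    28,000.00    22,891.4189   183,131.3516
  Σ                 41,903.3932   257,265.3508
P = 41,903.3932; Macaulay duration = 257,265.3508 / 41,903.3932 = 6.13949 years.
Modified duration = D_Mac / (1 + y) = 6.13949 / 1.0255 = 5.98682 years.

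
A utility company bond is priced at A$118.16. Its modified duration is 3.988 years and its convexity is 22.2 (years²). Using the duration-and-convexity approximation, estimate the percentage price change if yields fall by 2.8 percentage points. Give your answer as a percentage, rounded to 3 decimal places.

Duration effect: -D_mod·Δy = -3.988 × (-0.028) = +0.111664
Convexity effect: ½·C·(Δy)² = 0.5 × 22.2 × (-0.028)² = +0.0087024
ΔP/P ≈ +0.111664 + 0.0087024 = +0.1203664
= +12.03664%.

+12.037%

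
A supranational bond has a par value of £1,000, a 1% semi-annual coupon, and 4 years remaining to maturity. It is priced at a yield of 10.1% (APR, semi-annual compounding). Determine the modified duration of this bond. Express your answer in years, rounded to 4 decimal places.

Periodic yield y = 0.0505. First find Macaulay duration:
  t   CF        PV=CF/(1+0.0505)^t    t·PV
  1         5.00         4.7596         4.7596
  2         5.00         4.5308         9.0617
  3         5.00         4.3130        12.9391
  4         5.00         4.1057        16.4227
  5         5.00         3.9083        19.5416
  6         5.00         3.7204        22.3226
  7         5.00         3.5416        24.7911
  8     1,005.00       677.6378     5,421.1022
  Σ                    706.5173     5,530.9406
P = 706.5173; Macaulay duration = 5,530.9406 / 706.5173 = 7.82846 half-year periods = 3.91423 years.
Modified duration = D_Mac / (1 + y) = 3.91423 / 1.0505 = 3.72606 years.

3.7261 years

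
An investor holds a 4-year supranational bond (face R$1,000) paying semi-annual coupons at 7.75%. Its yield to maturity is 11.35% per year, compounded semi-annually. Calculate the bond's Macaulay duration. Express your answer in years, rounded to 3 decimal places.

Periodic yield y = 0.05675. Discount each cash flow and weight by its period:
  t   CF        PV=CF/(1+0.05675)^t    t·PV
  1        38.75        36.6690        36.6690
  2        38.75        34.6998        69.3996
  3        38.75        32.8364        98.5091
  4        38.75        31.0730       124.2919
  5        38.75        29.4043       147.0214
  6        38.75        27.8252       166.9512
  7        38.75        26.3309       184.3164
  8     1,038.75       667.9331     5,343.4650
  Σ                    886.7717     6,170.6235
Price P = Σ PV = 886.7717.
Macaulay duration = Σ(t·PV) / P = 6,170.6235 / 886.7717 = 6.95853 half-year periods.
In years: 6.95853 / 2 = 3.47926 years.

3.479 years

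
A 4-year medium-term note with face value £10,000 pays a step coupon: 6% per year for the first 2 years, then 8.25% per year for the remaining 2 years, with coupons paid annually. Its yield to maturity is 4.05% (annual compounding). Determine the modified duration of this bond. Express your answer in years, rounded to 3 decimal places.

3.535 years

Periodic yield y = 0.0405. First find Macaulay duration:
  t   CF        PV=CF/(1+0.0405)^t    t·PV
  1       600.00       576.6458       576.6458
  2       600.00       554.2007     1,108.4014
  3       825.00       732.3652     2,197.0956
  4    10,825.00     9,235.4820    36,941.9281
  Σ                 11,098.6938    40,824.0709
P = 11,098.6938; Macaulay duration = 40,824.0709 / 11,098.6938 = 3.67828 years.
Modified duration = D_Mac / (1 + y) = 3.67828 / 1.0405 = 3.53511 years.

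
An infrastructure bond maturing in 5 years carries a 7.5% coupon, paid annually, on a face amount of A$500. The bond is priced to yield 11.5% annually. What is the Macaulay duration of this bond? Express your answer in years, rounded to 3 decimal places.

4.289 years

Periodic yield y = 0.115. Discount each cash flow and weight by its year:
  t   CF        PV=CF/(1+0.115)^t    t·PV
  1        37.50        33.6323        33.6323
  2        37.50        30.1635        60.3270
  3        37.50        27.0525        81.1574
  4        37.50        24.2623        97.0492
  5       537.50       311.8919     1,559.4596
  Σ                    427.0024     1,831.6254
Price P = Σ PV = 427.0024.
Macaulay duration = Σ(t·PV) / P = 1,831.6254 / 427.0024 = 4.28950 years.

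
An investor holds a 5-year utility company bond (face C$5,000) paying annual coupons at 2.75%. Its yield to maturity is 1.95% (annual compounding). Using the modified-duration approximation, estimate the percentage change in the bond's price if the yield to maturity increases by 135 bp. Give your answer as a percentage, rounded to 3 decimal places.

-6.283%

Periodic yield y = 0.0195. Modified duration first:
  t   CF        PV=CF/(1+0.0195)^t    t·PV
  1       137.50       134.8700       134.8700
  2       137.50       132.2904       264.5807
  3       137.50       129.7601       389.2802
  4       137.50       127.2781       509.1125
  5     5,137.50     4,664.6137    23,323.0685
  Σ                  5,188.8123    24,620.9120
P = 5,188.8123; D_Mac = 4.74500 yrs; D_mod = 4.74500/(1+0.0195) = 4.65424 yrs.
ΔP/P ≈ -D_mod · Δy = -4.65424 × (+0.0135) = -0.062832 = -6.2832%.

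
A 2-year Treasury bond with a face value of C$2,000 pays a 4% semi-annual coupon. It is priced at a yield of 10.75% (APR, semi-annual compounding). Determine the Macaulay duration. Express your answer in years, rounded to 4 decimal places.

Periodic yield y = 0.05375. Discount each cash flow and weight by its period:
  t   CF        PV=CF/(1+0.05375)^t    t·PV
  1        40.00        37.9597        37.9597
  2        40.00        36.0234        72.0468
  3        40.00        34.1859       102.5577
  4     2,040.00     1,654.5497     6,618.1988
  Σ                  1,762.7187     6,830.7630
Price P = Σ PV = 1,762.7187.
Macaulay duration = Σ(t·PV) / P = 6,830.7630 / 1,762.7187 = 3.87513 half-year periods.
In years: 3.87513 / 2 = 1.93756 years.

1.9376 years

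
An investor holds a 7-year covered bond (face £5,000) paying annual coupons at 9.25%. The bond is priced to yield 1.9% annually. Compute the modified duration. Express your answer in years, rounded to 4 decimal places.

5.6420 years

Periodic yield y = 0.019. First find Macaulay duration:
  t   CF        PV=CF/(1+0.019)^t    t·PV
  1       462.50       453.8763       453.8763
  2       462.50       445.4135       890.8270
  3       462.50       437.1084     1,311.3253
  4       462.50       428.9582     1,715.8329
  5       462.50       420.9600     2,104.7999
  6       462.50       413.1109     2,478.6653
  7     5,462.50     4,788.1987    33,517.3907
  Σ                  7,387.6260    42,472.7175
P = 7,387.6260; Macaulay duration = 42,472.7175 / 7,387.6260 = 5.74917 years.
Modified duration = D_Mac / (1 + y) = 5.74917 / 1.019 = 5.64197 years.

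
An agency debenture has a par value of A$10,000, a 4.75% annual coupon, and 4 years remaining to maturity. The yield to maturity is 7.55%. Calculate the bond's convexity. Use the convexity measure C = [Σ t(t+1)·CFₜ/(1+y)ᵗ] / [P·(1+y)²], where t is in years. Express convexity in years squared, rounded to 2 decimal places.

With y = 0.0755:
  t   CF        PV=CF/(1+0.0755)^t    t·PV        t(t+1)·PV
  1       475.00       441.6550       441.6550         883.3101
  2       475.00       410.6509       821.3018       2,463.9054
  3       475.00       381.8232     1,145.4697       4,581.8790
  4    10,475.00     7,829.1096    31,316.4384     156,582.1920
  Σ                  9,063.2388    33,724.8650     164,511.2864
P = 9,063.2388.
Convexity = Σ t(t+1)·PV / [P·(1+y)²] = 164,511.2864 / (9,063.2388 × 1.156700) = 15.69248.

15.69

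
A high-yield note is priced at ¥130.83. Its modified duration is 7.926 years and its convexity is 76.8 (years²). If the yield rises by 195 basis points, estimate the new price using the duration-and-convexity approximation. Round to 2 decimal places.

Duration effect: -D_mod·Δy = -7.926 × (+0.0195) = -0.154557
Convexity effect: ½·C·(Δy)² = 0.5 × 76.8 × (0.0195)² = +0.0146016
ΔP/P ≈ -0.154557 + 0.0146016 = -0.1399554
New price ≈ 130.83 × (1 - 0.1399554) = 112.519635018.

¥112.52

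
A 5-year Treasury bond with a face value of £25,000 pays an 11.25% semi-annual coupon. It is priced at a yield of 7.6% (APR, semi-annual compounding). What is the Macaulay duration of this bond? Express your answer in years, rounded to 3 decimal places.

4.036 years

Periodic yield y = 0.038. Discount each cash flow and weight by its period:
  t   CF        PV=CF/(1+0.038)^t    t·PV
  1     1,406.25     1,354.7688     1,354.7688
  2     1,406.25     1,305.1722     2,610.3445
  3     1,406.25     1,257.3914     3,772.1741
  4     1,406.25     1,211.3597     4,845.4388
  5     1,406.25     1,167.0132     5,835.0660
  6     1,406.25     1,124.2902     6,745.7410
  7     1,406.25     1,083.1312     7,581.9183
  8     1,406.25     1,043.4790     8,347.8319
  9     1,406.25     1,005.2784     9,047.5057
  10   26,406.25    18,185.8329   181,858.3287
  Σ                 28,737.7169   231,999.1177
Price P = Σ PV = 28,737.7169.
Macaulay duration = Σ(t·PV) / P = 231,999.1177 / 28,737.7169 = 8.07298 half-year periods.
In years: 8.07298 / 2 = 4.03649 years.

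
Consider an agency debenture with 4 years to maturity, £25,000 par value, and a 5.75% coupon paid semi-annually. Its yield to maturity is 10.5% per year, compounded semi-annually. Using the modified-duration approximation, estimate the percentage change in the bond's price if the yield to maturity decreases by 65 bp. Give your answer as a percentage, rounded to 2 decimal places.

+2.22%

Periodic yield y = 0.0525. Modified duration first:
  t   CF        PV=CF/(1+0.0525)^t    t·PV
  1       718.75       682.8979       682.8979
  2       718.75       648.8341     1,297.6681
  3       718.75       616.4694     1,849.4083
  4       718.75       585.7192     2,342.8767
  5       718.75       556.5028     2,782.5139
  6       718.75       528.7437     3,172.4624
  7       718.75       502.3693     3,516.5854
  8    25,718.75    17,079.4162   136,635.3293
  Σ                 21,200.9525   152,279.7419
P = 21,200.9525; D_Mac = 7.18268 half-year periods = 3.59134 yrs; D_mod = 3.59134/(1+0.0525) = 3.41220 yrs.
ΔP/P ≈ -D_mod · Δy = -3.41220 × (-0.0065) = +0.022179 = +2.2179%.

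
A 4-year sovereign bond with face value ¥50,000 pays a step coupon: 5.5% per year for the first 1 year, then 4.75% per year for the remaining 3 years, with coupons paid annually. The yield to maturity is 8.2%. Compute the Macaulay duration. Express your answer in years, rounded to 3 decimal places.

3.696 years

Periodic yield y = 0.082. Discount each cash flow and weight by its year:
  t   CF        PV=CF/(1+0.082)^t    t·PV
  1     2,750.00     2,541.5896     2,541.5896
  2     2,375.00     2,028.6592     4,057.3184
  3     2,375.00     1,874.9161     5,624.7482
  4    52,375.00    38,213.3395   152,853.3580
  Σ                 44,658.5044   165,077.0143
Price P = Σ PV = 44,658.5044.
Macaulay duration = Σ(t·PV) / P = 165,077.0143 / 44,658.5044 = 3.69643 years.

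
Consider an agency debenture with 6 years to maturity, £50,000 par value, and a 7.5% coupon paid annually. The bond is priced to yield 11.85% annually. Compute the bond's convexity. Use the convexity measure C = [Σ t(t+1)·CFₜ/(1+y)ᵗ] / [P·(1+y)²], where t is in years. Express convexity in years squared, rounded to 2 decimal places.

25.76

With y = 0.1185:
  t   CF        PV=CF/(1+0.1185)^t    t·PV        t(t+1)·PV
  1     3,750.00     3,352.7045     3,352.7045       6,705.4090
  2     3,750.00     2,997.5007     5,995.0014      17,985.0041
  3     3,750.00     2,679.9291     8,039.7873      32,159.1490
  4     3,750.00     2,396.0028     9,584.0110      47,920.0552
  5     3,750.00     2,142.1571    10,710.7857      64,264.7142
  6    53,750.00    27,451.2761   164,707.6566   1,152,953.5965
  Σ                 41,019.5703   202,389.9465   1,321,987.9281
P = 41,019.5703.
Convexity = Σ t(t+1)·PV / [P·(1+y)²] = 1,321,987.9281 / (41,019.5703 × 1.251042) = 25.76110.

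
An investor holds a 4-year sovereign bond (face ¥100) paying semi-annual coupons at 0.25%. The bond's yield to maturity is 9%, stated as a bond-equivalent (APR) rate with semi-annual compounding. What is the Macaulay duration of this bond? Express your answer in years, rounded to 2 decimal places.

3.98 years

Periodic yield y = 0.045. Discount each cash flow and weight by its period:
  t   CF        PV=CF/(1+0.045)^t    t·PV
  1        0.125         0.1196         0.1196
  2        0.125         0.1145         0.2289
  3        0.125         0.1095         0.3286
  4        0.125         0.1048         0.4193
  5        0.125         0.1003         0.5015
  6        0.125         0.0960         0.5759
  7        0.125         0.0919         0.6430
  8      100.125        70.4064       563.2513
  Σ                     71.1430       566.0682
Price P = Σ PV = 71.1430.
Macaulay duration = Σ(t·PV) / P = 566.0682 / 71.1430 = 7.95677 half-year periods.
In years: 7.95677 / 2 = 3.97838 years.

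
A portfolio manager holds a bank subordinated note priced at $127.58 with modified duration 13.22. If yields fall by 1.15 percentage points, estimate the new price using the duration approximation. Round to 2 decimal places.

$146.98

Duration approximation: ΔP/P ≈ -D_mod · Δy = -13.22 × (-0.0115) = +0.152030.
New price ≈ 127.58 × (1 + 0.152030) = 146.9759874.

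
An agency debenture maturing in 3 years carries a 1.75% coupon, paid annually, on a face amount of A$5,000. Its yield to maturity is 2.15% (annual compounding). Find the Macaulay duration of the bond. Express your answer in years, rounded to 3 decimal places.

2.948 years

Periodic yield y = 0.0215. Discount each cash flow and weight by its year:
  t   CF        PV=CF/(1+0.0215)^t    t·PV
  1        87.50        85.6583        85.6583
  2        87.50        83.8555       167.7109
  3     5,087.50     4,772.9766    14,318.9299
  Σ                  4,942.4904    14,572.2992
Price P = Σ PV = 4,942.4904.
Macaulay duration = Σ(t·PV) / P = 14,572.2992 / 4,942.4904 = 2.94837 years.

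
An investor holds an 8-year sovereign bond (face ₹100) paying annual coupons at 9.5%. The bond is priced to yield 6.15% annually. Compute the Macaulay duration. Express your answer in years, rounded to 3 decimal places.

6.147 years

Periodic yield y = 0.0615. Discount each cash flow and weight by its year:
  t   CF        PV=CF/(1+0.0615)^t    t·PV
  1         9.50         8.9496         8.9496
  2         9.50         8.4311        16.8622
  3         9.50         7.9426        23.8279
  4         9.50         7.4824        29.9298
  5         9.50         7.0489        35.2447
  6         9.50         6.6405        39.8433
  7         9.50         6.2558        43.7907
  8       109.50        67.9288       543.4306
  Σ                    120.6799       741.8787
Price P = Σ PV = 120.6799.
Macaulay duration = Σ(t·PV) / P = 741.8787 / 120.6799 = 6.14749 years.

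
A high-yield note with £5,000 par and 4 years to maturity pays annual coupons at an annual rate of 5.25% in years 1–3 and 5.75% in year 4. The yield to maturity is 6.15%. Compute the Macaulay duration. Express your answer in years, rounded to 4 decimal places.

Periodic yield y = 0.0615. Discount each cash flow and weight by its year:
  t   CF        PV=CF/(1+0.0615)^t    t·PV
  1       262.50       247.2916       247.2916
  2       262.50       232.9643       465.9285
  3       262.50       219.4670       658.4011
  4     5,287.50     4,164.5721    16,658.2884
  Σ                  4,864.2950    18,029.9097
Price P = Σ PV = 4,864.2950.
Macaulay duration = Σ(t·PV) / P = 18,029.9097 / 4,864.2950 = 3.70658 years.

3.7066 years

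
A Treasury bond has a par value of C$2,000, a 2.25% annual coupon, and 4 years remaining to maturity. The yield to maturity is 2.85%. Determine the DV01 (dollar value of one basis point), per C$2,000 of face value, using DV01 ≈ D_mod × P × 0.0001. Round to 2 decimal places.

Periodic yield y = 0.0285.
  t   CF        PV=CF/(1+0.0285)^t    t·PV
  1        45.00        43.7530        43.7530
  2        45.00        42.5406        85.0813
  3        45.00        41.3618       124.0855
  4     2,045.00     1,827.5789     7,310.3155
  Σ                  1,955.2344     7,563.2352
P = 1,955.2344; D_Mac = 3.86820 yrs; D_mod = 3.76101 yrs.
DV01 ≈ 3.76101 × 1,955.2344 × 0.0001 = 0.735366.

C$0.74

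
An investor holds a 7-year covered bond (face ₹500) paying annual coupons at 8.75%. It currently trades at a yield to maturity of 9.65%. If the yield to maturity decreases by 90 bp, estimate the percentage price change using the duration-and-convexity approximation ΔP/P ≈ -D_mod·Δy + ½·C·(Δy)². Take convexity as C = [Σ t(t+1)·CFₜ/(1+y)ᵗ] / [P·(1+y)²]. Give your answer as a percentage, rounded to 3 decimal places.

With y = 0.0965:
  t   CF        PV=CF/(1+0.0965)^t    t·PV        t(t+1)·PV
  1        43.75        39.8997        39.8997          79.7994
  2        43.75        36.3882        72.7764         218.3293
  3        43.75        33.1858        99.5574         398.2295
  4        43.75        30.2652       121.0608         605.3040
  5        43.75        27.6016       138.0082         828.0492
  6        43.75        25.1725       151.0350       1,057.2447
  7       543.75       285.3243     1,997.2704      15,978.1629
  Σ                    477.8374     2,619.6078      19,165.1189
P = 477.8374; D_Mac = 5.48222 yrs; D_mod = 4.99974 yrs; C = 33.35909.
Duration effect: -4.99974 × (-0.009) = +0.044998
Convexity effect: 0.5 × 33.35909 × (-0.009)² = +0.0013510
ΔP/P ≈ +0.044998 + 0.0013510 = +0.046349 = +4.6349%.

+4.635%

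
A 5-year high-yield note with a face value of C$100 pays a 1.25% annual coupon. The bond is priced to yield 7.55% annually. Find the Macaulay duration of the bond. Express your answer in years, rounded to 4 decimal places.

4.8547 years

Periodic yield y = 0.0755. Discount each cash flow and weight by its year:
  t   CF        PV=CF/(1+0.0755)^t    t·PV
  1         1.25         1.1623         1.1623
  2         1.25         1.0807         2.1613
  3         1.25         1.0048         3.0144
  4         1.25         0.9343         3.7370
  5       101.25        70.3628       351.8139
  Σ                     74.5447       361.8889
Price P = Σ PV = 74.5447.
Macaulay duration = Σ(t·PV) / P = 361.8889 / 74.5447 = 4.85465 years.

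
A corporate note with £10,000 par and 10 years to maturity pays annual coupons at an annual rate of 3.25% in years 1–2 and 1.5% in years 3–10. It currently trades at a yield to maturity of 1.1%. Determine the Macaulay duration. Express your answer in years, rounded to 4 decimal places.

9.1219 years

Periodic yield y = 0.011. Discount each cash flow and weight by its year:
  t   CF        PV=CF/(1+0.011)^t    t·PV
  1       325.00       321.4639       321.4639
  2       325.00       317.9663       635.9325
  3       150.00       145.1569       435.4708
  4       150.00       143.5776       574.3103
  5       150.00       142.0154       710.0771
  6       150.00       140.4702       842.8214
  7       150.00       138.9419       972.5932
  8       150.00       137.4301     1,099.4412
  9       150.00       135.9349     1,223.4138
  10   10,150.00     9,098.1792    90,981.7920
  Σ                 10,721.1364    97,797.3162
Price P = Σ PV = 10,721.1364.
Macaulay duration = Σ(t·PV) / P = 97,797.3162 / 10,721.1364 = 9.12192 years.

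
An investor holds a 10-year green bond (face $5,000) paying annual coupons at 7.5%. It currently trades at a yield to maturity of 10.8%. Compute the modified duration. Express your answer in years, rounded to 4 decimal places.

Periodic yield y = 0.108. First find Macaulay duration:
  t   CF        PV=CF/(1+0.108)^t    t·PV
  1       375.00       338.4477       338.4477
  2       375.00       305.4582       610.9163
  3       375.00       275.6843       827.0528
  4       375.00       248.8125       995.2501
  5       375.00       224.5600     1,122.8002
  6       375.00       202.6715     1,216.0291
  7       375.00       182.9165     1,280.4157
  8       375.00       165.0871     1,320.6969
  9       375.00       148.9956     1,340.9603
  10    5,375.00     1,927.4400    19,274.3999
  Σ                  4,020.0734    28,326.9689
P = 4,020.0734; Macaulay duration = 28,326.9689 / 4,020.0734 = 7.04638 years.
Modified duration = D_Mac / (1 + y) = 7.04638 / 1.108 = 6.35955 years.

6.3595 years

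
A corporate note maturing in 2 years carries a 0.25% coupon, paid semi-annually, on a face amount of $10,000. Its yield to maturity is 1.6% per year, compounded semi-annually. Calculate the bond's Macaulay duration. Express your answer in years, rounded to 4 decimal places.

Periodic yield y = 0.008. Discount each cash flow and weight by its period:
  t   CF        PV=CF/(1+0.008)^t    t·PV
  1        12.50        12.4008        12.4008
  2        12.50        12.3024        24.6047
  3        12.50        12.2047        36.6142
  4    10,012.50     9,698.4069    38,793.6276
  Σ                  9,735.3148    38,867.2473
Price P = Σ PV = 9,735.3148.
Macaulay duration = Σ(t·PV) / P = 38,867.2473 / 9,735.3148 = 3.99240 half-year periods.
In years: 3.99240 / 2 = 1.99620 years.

1.9962 years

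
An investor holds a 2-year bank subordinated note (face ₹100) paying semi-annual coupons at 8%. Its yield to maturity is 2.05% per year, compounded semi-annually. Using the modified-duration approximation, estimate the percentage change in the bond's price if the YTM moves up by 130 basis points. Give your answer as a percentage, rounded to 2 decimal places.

Periodic yield y = 0.01025. Modified duration first:
  t   CF        PV=CF/(1+0.01025)^t    t·PV
  1         4.00         3.9594         3.9594
  2         4.00         3.9192         7.8385
  3         4.00         3.8795        11.6384
  4       104.00        99.8431       399.3723
  Σ                    111.6012       422.8086
P = 111.6012; D_Mac = 3.78857 half-year periods = 1.89428 yrs; D_mod = 1.89428/(1+0.01025) = 1.87506 yrs.
ΔP/P ≈ -D_mod · Δy = -1.87506 × (+0.013) = -0.024376 = -2.4376%.

-2.44%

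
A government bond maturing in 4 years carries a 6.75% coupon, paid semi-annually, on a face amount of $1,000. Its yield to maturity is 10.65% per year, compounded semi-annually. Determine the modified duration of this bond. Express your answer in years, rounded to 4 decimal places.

3.3575 years

Periodic yield y = 0.05325. First find Macaulay duration:
  t   CF        PV=CF/(1+0.05325)^t    t·PV
  1        33.75        32.0437        32.0437
  2        33.75        30.4236        60.8472
  3        33.75        28.8855        86.6564
  4        33.75        27.4251       109.7003
  5        33.75        26.0385       130.1926
  6        33.75        24.7221       148.3325
  7        33.75        23.4722       164.3053
  8     1,033.75       682.5961     5,460.7685
  Σ                    875.6067     6,192.8465
P = 875.6067; Macaulay duration = 6,192.8465 / 875.6067 = 7.07264 half-year periods = 3.53632 years.
Modified duration = D_Mac / (1 + y) = 3.53632 / 1.05325 = 3.35753 years.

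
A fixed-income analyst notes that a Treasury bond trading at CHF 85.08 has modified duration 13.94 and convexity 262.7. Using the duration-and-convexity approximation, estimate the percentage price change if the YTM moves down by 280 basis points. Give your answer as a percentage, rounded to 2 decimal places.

+49.33%

Duration effect: -D_mod·Δy = -13.94 × (-0.028) = +0.390320
Convexity effect: ½·C·(Δy)² = 0.5 × 262.7 × (-0.028)² = +0.1029784
ΔP/P ≈ +0.390320 + 0.1029784 = +0.4932984
= +49.32984%.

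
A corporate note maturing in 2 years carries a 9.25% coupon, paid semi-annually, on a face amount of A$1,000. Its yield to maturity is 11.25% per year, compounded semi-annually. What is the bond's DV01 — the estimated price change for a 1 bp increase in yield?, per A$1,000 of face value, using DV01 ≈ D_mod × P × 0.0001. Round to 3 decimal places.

A$0.171

Periodic yield y = 0.05625.
  t   CF        PV=CF/(1+0.05625)^t    t·PV
  1        46.25        43.7870        43.7870
  2        46.25        41.4551        82.9103
  3        46.25        39.2475       117.7424
  4     1,046.25       840.5597     3,362.2389
  Σ                    965.0493     3,606.6786
P = 965.0493; D_Mac = 3.73730 half-year periods = 1.86865 yrs; D_mod = 1.76914 yrs.
DV01 ≈ 1.76914 × 965.0493 × 0.0001 = 0.170730.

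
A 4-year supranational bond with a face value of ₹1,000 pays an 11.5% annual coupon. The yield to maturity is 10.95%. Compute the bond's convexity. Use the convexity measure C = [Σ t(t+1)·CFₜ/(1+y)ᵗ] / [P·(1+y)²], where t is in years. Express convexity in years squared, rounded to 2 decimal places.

13.17

With y = 0.1095:
  t   CF        PV=CF/(1+0.1095)^t    t·PV        t(t+1)·PV
  1       115.00       103.6503       103.6503         207.3006
  2       115.00        93.4207       186.8414         560.5243
  3       115.00        84.2007       252.6022       1,010.4089
  4     1,115.00       735.8099     2,943.2397      14,716.1985
  Σ                  1,017.0817     3,486.3337      16,494.4323
P = 1,017.0817.
Convexity = Σ t(t+1)·PV / [P·(1+y)²] = 16,494.4323 / (1,017.0817 × 1.230990) = 13.17428.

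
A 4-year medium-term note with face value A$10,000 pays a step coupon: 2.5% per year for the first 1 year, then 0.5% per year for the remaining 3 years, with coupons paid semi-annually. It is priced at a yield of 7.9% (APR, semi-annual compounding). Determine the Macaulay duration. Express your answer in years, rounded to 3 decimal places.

Periodic yield y = 0.0395. Discount each cash flow and weight by its period:
  t   CF        PV=CF/(1+0.0395)^t    t·PV
  1       125.00       120.2501       120.2501
  2       125.00       115.6807       231.3615
  3        25.00        22.2570        66.7710
  4        25.00        21.4113        85.6450
  5        25.00        20.5976       102.9882
  6        25.00        19.8150       118.8897
  7        25.00        19.0620       133.4340
  8    10,025.00     7,353.4041    58,827.2327
  Σ                  7,692.4778    59,686.5722
Price P = Σ PV = 7,692.4778.
Macaulay duration = Σ(t·PV) / P = 59,686.5722 / 7,692.4778 = 7.75908 half-year periods.
In years: 7.75908 / 2 = 3.87954 years.

3.880 years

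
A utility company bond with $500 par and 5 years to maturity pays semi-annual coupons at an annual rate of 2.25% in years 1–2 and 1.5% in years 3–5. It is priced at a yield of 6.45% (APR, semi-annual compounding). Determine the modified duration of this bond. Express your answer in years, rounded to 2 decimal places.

Periodic yield y = 0.03225. First find Macaulay duration:
  t   CF        PV=CF/(1+0.03225)^t    t·PV
  1        5.625         5.4493         5.4493
  2        5.625         5.2790        10.5580
  3        5.625         5.1141        15.3423
  4        5.625         4.9543        19.8172
  5        3.750         3.1997        15.9984
  6        3.750         3.0997        18.5983
  7        3.750         3.0029        21.0201
  8        3.750         2.9091        23.2725
  9        3.750         2.8182        25.3635
  10     503.750       366.7466     3,667.4664
  Σ                    402.5728     3,822.8860
P = 402.5728; Macaulay duration = 3,822.8860 / 402.5728 = 9.49614 half-year periods = 4.74807 years.
Modified duration = D_Mac / (1 + y) = 4.74807 / 1.03225 = 4.59973 years.

4.60 years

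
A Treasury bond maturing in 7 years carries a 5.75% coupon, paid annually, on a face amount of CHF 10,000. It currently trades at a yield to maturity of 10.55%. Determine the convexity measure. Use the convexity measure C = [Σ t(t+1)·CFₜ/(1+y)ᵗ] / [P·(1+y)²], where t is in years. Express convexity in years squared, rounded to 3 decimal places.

35.450

With y = 0.1055:
  t   CF        PV=CF/(1+0.1055)^t    t·PV        t(t+1)·PV
  1       575.00       520.1266       520.1266       1,040.2533
  2       575.00       470.4899       940.9799       2,822.9397
  3       575.00       425.5902     1,276.7706       5,107.0822
  4       575.00       384.9753     1,539.9012       7,699.5058
  5       575.00       348.2364     1,741.1818      10,447.0907
  6       575.00       315.0035     1,890.0209      13,230.1465
  7    10,575.00     5,240.4568    36,683.1978     293,465.5824
  Σ                  7,704.8787    44,592.1788     333,812.6007
P = 7,704.8787.
Convexity = Σ t(t+1)·PV / [P·(1+y)²] = 333,812.6007 / (7,704.8787 × 1.222130) = 35.45026.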